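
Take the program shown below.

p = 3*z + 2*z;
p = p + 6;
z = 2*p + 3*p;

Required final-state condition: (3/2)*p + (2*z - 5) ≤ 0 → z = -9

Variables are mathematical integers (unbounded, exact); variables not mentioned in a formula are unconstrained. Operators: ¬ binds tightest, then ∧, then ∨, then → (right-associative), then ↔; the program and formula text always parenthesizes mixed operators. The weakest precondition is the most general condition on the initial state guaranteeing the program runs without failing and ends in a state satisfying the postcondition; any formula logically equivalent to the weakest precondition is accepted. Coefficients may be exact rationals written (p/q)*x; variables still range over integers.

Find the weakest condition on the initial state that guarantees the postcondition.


Working backward. After the program, the postcondition (3/2)*p + (2*z - 5) ≤ 0 → z = -9 must hold; in canonical form it is (3/2)*p + 2*z ≤ 5 → z = -9.
Before z := 2*p + 3*p: (23/2)*p ≤ 5 → 5*p = -9
Before p := p + 6: (23/2)*p ≤ -64 → 5*p = -39
Before p := 3*z + 2*z: (115/2)*z ≤ -64 → 25*z = -39
Answer: WP = (115/2)*z ≤ -64 → 25*z = -39


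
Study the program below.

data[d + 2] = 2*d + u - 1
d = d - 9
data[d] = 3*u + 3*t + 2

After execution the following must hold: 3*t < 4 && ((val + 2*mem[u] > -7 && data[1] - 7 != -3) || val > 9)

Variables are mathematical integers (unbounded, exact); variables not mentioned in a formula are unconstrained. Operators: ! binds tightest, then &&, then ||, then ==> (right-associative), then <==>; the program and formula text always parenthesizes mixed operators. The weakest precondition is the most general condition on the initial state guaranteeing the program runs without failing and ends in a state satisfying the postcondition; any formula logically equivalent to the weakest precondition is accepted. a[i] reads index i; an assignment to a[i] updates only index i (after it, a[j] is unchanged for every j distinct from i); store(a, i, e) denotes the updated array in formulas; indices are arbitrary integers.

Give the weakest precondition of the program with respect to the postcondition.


Working backward. After the program, the postcondition 3*t < 4 && ((val + 2*mem[u] > -7 && data[1] - 7 != -3) || val > 9) must hold; in canonical form it is 3*t < 4 && ((2*mem[u] + val > -7 && data[1] != 4) || val > 9).
Before data[d] := 3*u + 3*t + 2: 3*t < 4 && ((2*mem[u] + val > -7 && store(data, d, 3*t + 3*u + 2)[1] != 4) || val > 9)
Before d := d - 9: 3*t < 4 && ((2*mem[u] + val > -7 && store(data, d - 9, 3*t + 3*u + 2)[1] != 4) || val > 9)
Before data[d + 2] := 2*d + u - 1: 3*t < 4 && ((2*mem[u] + val > -7 && store(store(data, d + 2, 2*d + u - 1), d - 9, 3*t + 3*u + 2)[1] != 4) || val > 9)
Answer: WP = 3*t < 4 && ((2*mem[u] + val > -7 && store(store(data, d + 2, 2*d + u - 1), d - 9, 3*t + 3*u + 2)[1] != 4) || val > 9)


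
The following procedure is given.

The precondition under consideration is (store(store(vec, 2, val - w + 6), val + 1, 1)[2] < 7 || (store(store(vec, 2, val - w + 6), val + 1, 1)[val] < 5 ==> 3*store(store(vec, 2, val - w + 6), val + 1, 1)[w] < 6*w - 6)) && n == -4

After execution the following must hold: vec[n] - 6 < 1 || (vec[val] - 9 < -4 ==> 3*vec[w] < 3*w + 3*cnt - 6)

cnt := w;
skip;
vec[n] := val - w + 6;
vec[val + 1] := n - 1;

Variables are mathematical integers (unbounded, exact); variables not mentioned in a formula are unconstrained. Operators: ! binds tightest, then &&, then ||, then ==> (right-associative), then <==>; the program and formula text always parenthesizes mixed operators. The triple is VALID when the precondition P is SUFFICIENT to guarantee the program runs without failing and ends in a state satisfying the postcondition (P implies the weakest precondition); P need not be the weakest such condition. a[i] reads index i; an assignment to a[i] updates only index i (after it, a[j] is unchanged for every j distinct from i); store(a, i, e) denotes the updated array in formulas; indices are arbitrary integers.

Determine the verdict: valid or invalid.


Working backward. After the program, the postcondition vec[n] - 6 < 1 || (vec[val] - 9 < -4 ==> 3*vec[w] < 3*w + 3*cnt - 6) must hold; in canonical form it is vec[n] < 7 || (vec[val] < 5 ==> 3*vec[w] < 3*cnt + 3*w - 6).
Before vec[val + 1] := n - 1: store(vec, val + 1, n - 1)[n] < 7 || (store(vec, val + 1, n - 1)[val] < 5 ==> 3*store(vec, val + 1, n - 1)[w] < 3*cnt + 3*w - 6)
Before vec[n] := val - w + 6: store(store(vec, n, val - w + 6), val + 1, n - 1)[n] < 7 || (store(store(vec, n, val - w + 6), val + 1, n - 1)[val] < 5 ==> 3*store(store(vec, n, val - w + 6), val + 1, n - 1)[w] < 3*cnt + 3*w - 6)
Before skip: store(store(vec, n, val - w + 6), val + 1, n - 1)[n] < 7 || (store(store(vec, n, val - w + 6), val + 1, n - 1)[val] < 5 ==> 3*store(store(vec, n, val - w + 6), val + 1, n - 1)[w] < 3*cnt + 3*w - 6)
Before cnt := w: store(store(vec, n, val - w + 6), val + 1, n - 1)[n] < 7 || (store(store(vec, n, val - w + 6), val + 1, n - 1)[val] < 5 ==> 3*store(store(vec, n, val - w + 6), val + 1, n - 1)[w] < 6*w - 6)
The weakest precondition is store(store(vec, n, val - w + 6), val + 1, n - 1)[n] < 7 || (store(store(vec, n, val - w + 6), val + 1, n - 1)[val] < 5 ==> 3*store(store(vec, n, val - w + 6), val + 1, n - 1)[w] < 6*w - 6).
Check whether (store(store(vec, 2, val - w + 6), val + 1, 1)[2] < 7 || (store(store(vec, 2, val - w + 6), val + 1, 1)[val] < 5 ==> 3*store(store(vec, 2, val - w + 6), val + 1, 1)[w] < 6*w - 6)) && n == -4 implies it.
Countermodel: at the initial state n = -4, val = -3, vec = {[-4] = -11, [-3] = 0, [-2] = 3, [2] = 3, elsewhere 3}, w = -4, the precondition holds but the weakest precondition fails.
Answer: invalid


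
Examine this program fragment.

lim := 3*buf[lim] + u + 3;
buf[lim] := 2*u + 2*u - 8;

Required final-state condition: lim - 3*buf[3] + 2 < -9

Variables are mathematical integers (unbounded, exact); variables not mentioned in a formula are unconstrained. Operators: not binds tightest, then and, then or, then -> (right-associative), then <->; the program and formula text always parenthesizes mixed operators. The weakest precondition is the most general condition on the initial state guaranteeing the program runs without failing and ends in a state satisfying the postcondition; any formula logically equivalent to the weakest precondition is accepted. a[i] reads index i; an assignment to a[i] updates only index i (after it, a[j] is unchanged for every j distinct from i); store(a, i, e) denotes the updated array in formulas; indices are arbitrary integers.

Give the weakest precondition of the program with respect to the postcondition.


Working backward. After the program, the postcondition lim - 3*buf[3] + 2 < -9 must hold; in canonical form it is lim < 3*buf[3] - 11.
Before buf[lim] := 2*u + 2*u - 8: lim < 3*store(buf, lim, 4*u - 8)[3] - 11
Before lim := 3*buf[lim] + u + 3: 3*buf[lim] + u < 3*store(buf, 3*buf[lim] + u + 3, 4*u - 8)[3] - 14
Answer: WP = 3*buf[lim] + u < 3*store(buf, 3*buf[lim] + u + 3, 4*u - 8)[3] - 14


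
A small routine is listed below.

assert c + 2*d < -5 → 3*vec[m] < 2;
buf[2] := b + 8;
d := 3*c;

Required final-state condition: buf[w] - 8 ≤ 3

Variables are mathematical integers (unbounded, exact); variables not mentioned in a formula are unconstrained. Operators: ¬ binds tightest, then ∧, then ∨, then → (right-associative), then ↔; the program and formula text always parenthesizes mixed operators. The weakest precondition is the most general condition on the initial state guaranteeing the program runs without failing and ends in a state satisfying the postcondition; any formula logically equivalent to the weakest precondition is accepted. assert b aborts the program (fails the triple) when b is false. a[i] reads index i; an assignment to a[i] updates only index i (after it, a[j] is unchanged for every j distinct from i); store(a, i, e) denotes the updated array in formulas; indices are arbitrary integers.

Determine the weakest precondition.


Working backward. After the program, the postcondition buf[w] - 8 ≤ 3 must hold; in canonical form it is buf[w] ≤ 11.
Before d := 3*c: buf[w] ≤ 11
Before buf[2] := b + 8: store(buf, 2, b + 8)[w] ≤ 11
Before assert c + 2*d < -5 → 3*vec[m] < 2: (c + 2*d < -5 → 3*vec[m] < 2) ∧ store(buf, 2, b + 8)[w] ≤ 11
Answer: WP = (c + 2*d < -5 → 3*vec[m] < 2) ∧ store(buf, 2, b + 8)[w] ≤ 11


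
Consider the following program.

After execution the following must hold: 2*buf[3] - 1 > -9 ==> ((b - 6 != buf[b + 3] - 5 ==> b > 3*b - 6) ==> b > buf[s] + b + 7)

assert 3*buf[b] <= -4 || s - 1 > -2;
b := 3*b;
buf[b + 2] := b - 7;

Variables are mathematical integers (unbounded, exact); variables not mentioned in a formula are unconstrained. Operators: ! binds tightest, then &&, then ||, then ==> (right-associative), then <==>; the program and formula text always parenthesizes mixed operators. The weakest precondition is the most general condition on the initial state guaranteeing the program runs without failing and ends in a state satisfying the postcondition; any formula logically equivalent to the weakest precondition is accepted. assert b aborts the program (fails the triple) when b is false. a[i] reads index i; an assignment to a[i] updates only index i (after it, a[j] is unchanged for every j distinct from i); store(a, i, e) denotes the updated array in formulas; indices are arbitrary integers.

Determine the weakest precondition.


Working backward. After the program, the postcondition 2*buf[3] - 1 > -9 ==> ((b - 6 != buf[b + 3] - 5 ==> b > 3*b - 6) ==> b > buf[s] + b + 7) must hold; in canonical form it is 2*buf[3] > -8 ==> ((b != buf[b + 3] + 1 ==> 2*b < 6) ==> buf[s] < -7).
Before buf[b + 2] := b - 7: 2*store(buf, b + 2, b - 7)[3] > -8 ==> ((b != store(buf, b + 2, b - 7)[b + 3] + 1 ==> 2*b < 6) ==> store(buf, b + 2, b - 7)[s] < -7)
Before b := 3*b: 2*store(buf, 3*b + 2, 3*b - 7)[3] > -8 ==> ((3*b != store(buf, 3*b + 2, 3*b - 7)[3*b + 3] + 1 ==> 6*b < 6) ==> store(buf, 3*b + 2, 3*b - 7)[s] < -7)
Before assert 3*buf[b] <= -4 || s - 1 > -2: (3*buf[b] <= -4 || s > -1) && (2*store(buf, 3*b + 2, 3*b - 7)[3] > -8 ==> ((3*b != store(buf, 3*b + 2, 3*b - 7)[3*b + 3] + 1 ==> 6*b < 6) ==> store(buf, 3*b + 2, 3*b - 7)[s] < -7))
Answer: WP = (3*buf[b] <= -4 || s > -1) && (2*store(buf, 3*b + 2, 3*b - 7)[3] > -8 ==> ((3*b != store(buf, 3*b + 2, 3*b - 7)[3*b + 3] + 1 ==> 6*b < 6) ==> store(buf, 3*b + 2, 3*b - 7)[s] < -7))


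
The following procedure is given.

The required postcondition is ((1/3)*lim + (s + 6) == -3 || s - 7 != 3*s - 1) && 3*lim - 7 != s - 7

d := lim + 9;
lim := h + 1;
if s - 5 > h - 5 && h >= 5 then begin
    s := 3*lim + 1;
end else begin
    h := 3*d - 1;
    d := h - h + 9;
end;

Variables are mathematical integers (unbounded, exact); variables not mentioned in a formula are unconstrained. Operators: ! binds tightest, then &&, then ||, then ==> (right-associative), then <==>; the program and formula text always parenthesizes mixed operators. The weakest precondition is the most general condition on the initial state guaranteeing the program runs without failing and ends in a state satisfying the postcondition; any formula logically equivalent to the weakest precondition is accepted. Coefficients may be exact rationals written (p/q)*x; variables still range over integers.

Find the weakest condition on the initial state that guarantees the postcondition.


Working backward. After the program, the postcondition ((1/3)*lim + (s + 6) == -3 || s - 7 != 3*s - 1) && 3*lim - 7 != s - 7 must hold; in canonical form it is ((1/3)*lim + s == -9 || 2*s != -6) && 3*lim != s.
Then branch requires (10/3)*lim == -10 || 6*lim != -8; else branch requires ((1/3)*lim + s == -9 || 2*s != -6) && 3*lim != s.
Before the if: ((s > h && h >= 5) ==> ((10/3)*lim == -10 || 6*lim != -8)) && ((!(s > h && h >= 5)) ==> (((1/3)*lim + s == -9 || 2*s != -6) && 3*lim != s))
Before lim := h + 1: ((s > h && h >= 5) ==> ((10/3)*h == -40/3 || 6*h != -14)) && ((!(s > h && h >= 5)) ==> (((1/3)*h + s == -28/3 || 2*s != -6) && 3*h != s - 3))
Before d := lim + 9: ((s > h && h >= 5) ==> ((10/3)*h == -40/3 || 6*h != -14)) && ((!(s > h && h >= 5)) ==> (((1/3)*h + s == -28/3 || 2*s != -6) && 3*h != s - 3))
Answer: WP = ((s > h && h >= 5) ==> ((10/3)*h == -40/3 || 6*h != -14)) && ((!(s > h && h >= 5)) ==> (((1/3)*h + s == -28/3 || 2*s != -6) && 3*h != s - 3))


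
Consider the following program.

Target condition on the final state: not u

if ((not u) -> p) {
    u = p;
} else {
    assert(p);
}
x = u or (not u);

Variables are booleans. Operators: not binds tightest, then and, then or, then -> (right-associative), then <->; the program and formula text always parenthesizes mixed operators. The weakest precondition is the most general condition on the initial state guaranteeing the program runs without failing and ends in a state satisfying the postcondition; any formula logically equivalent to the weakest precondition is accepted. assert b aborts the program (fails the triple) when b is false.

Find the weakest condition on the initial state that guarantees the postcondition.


Working backward. After the program, not u must hold.
Before x := u or (not u): not u
Then branch requires not p; else branch requires p and (not u).
Before the if: (((not u) -> p) -> (not p)) and ((not ((not u) -> p)) -> (p and (not u)))
Answer: WP = (((not u) -> p) -> (not p)) and ((not ((not u) -> p)) -> (p and (not u)))


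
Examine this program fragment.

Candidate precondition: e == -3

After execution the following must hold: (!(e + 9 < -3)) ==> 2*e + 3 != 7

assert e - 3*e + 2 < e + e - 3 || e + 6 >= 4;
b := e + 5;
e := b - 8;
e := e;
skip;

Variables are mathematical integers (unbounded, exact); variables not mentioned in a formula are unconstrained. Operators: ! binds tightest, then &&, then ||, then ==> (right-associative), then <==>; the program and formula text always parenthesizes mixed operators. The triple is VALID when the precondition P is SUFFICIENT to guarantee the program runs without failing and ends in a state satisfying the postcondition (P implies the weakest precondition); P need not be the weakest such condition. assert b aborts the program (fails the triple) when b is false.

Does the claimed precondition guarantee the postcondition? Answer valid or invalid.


Working backward. After the program, the postcondition (!(e + 9 < -3)) ==> 2*e + 3 != 7 must hold; in canonical form it is (!(e < -12)) ==> 2*e != 4.
Before skip: (!(e < -12)) ==> 2*e != 4
Before e := e: (!(e < -12)) ==> 2*e != 4
Before e := b - 8: (!(b < -4)) ==> 2*b != 20
Before b := e + 5: (!(e < -9)) ==> 2*e != 10
Before assert e - 3*e + 2 < e + e - 3 || e + 6 >= 4: (4*e > 5 || e >= -2) && ((!(e < -9)) ==> 2*e != 10)
The weakest precondition is (4*e > 5 || e >= -2) && ((!(e < -9)) ==> 2*e != 10).
Check whether e == -3 implies it.
Countermodel: at the initial state e = -3, the precondition holds but the weakest precondition fails.
Answer: invalid


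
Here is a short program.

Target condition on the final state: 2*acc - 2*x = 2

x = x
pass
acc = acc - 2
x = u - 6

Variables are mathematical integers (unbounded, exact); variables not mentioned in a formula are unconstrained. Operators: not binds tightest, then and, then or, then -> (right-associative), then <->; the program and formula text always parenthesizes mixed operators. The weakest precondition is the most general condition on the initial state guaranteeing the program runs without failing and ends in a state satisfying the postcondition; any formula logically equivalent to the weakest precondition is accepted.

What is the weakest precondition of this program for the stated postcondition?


Working backward. After the program, the postcondition 2*acc - 2*x = 2 must hold; in canonical form it is 2*acc = 2*x + 2.
Before x := u - 6: 2*acc = 2*u - 10
Before acc := acc - 2: 2*acc = 2*u - 6
Before skip: 2*acc = 2*u - 6
Before x := x: 2*acc = 2*u - 6
Answer: WP = 2*acc = 2*u - 6


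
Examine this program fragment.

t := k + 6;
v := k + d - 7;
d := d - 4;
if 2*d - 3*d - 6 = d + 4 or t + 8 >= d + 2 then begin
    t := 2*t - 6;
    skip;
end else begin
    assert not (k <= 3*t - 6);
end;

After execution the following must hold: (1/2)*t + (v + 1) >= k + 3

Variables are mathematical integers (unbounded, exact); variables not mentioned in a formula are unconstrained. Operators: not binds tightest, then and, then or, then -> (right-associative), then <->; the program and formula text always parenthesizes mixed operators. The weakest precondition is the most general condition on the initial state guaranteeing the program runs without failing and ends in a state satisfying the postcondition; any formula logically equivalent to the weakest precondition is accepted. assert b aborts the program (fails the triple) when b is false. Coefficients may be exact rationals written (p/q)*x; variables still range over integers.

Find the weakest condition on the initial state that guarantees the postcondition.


Working backward. After the program, the postcondition (1/2)*t + (v + 1) >= k + 3 must hold; in canonical form it is (1/2)*t + v >= k + 2.
Then branch requires t + v >= k + 5; else branch requires (not (k <= 3*t - 6)) and (1/2)*t + v >= k + 2.
Before the if: ((2*d = -10 or t >= d - 6) -> t + v >= k + 5) and ((not (2*d = -10 or t >= d - 6)) -> ((not (k <= 3*t - 6)) and (1/2)*t + v >= k + 2))
Before d := d - 4: ((2*d = -2 or t >= d - 10) -> t + v >= k + 5) and ((not (2*d = -2 or t >= d - 10)) -> ((not (k <= 3*t - 6)) and (1/2)*t + v >= k + 2))
Before v := k + d - 7: ((2*d = -2 or t >= d - 10) -> d + t >= 12) and ((not (2*d = -2 or t >= d - 10)) -> ((not (k <= 3*t - 6)) and d + (1/2)*t >= 9))
Before t := k + 6: ((2*d = -2 or k >= d - 16) -> d + k >= 6) and ((not (2*d = -2 or k >= d - 16)) -> ((not (2*k >= -12)) and d + (1/2)*k >= 6))
Answer: WP = ((2*d = -2 or k >= d - 16) -> d + k >= 6) and ((not (2*d = -2 or k >= d - 16)) -> ((not (2*k >= -12)) and d + (1/2)*k >= 6))


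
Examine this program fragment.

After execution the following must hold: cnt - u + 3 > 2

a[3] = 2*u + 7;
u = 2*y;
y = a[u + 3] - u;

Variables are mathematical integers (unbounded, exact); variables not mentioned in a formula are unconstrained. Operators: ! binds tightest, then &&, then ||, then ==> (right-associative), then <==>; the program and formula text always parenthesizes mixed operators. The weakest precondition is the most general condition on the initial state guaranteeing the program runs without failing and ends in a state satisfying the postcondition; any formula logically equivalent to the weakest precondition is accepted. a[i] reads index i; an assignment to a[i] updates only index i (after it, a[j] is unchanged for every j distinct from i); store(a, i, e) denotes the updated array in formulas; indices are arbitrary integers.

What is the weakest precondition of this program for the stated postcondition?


Working backward. After the program, the postcondition cnt - u + 3 > 2 must hold; in canonical form it is cnt > u - 1.
Before y := a[u + 3] - u: cnt > u - 1
Before u := 2*y: cnt > 2*y - 1
Before a[3] := 2*u + 7: cnt > 2*y - 1
Answer: WP = cnt > 2*y - 1


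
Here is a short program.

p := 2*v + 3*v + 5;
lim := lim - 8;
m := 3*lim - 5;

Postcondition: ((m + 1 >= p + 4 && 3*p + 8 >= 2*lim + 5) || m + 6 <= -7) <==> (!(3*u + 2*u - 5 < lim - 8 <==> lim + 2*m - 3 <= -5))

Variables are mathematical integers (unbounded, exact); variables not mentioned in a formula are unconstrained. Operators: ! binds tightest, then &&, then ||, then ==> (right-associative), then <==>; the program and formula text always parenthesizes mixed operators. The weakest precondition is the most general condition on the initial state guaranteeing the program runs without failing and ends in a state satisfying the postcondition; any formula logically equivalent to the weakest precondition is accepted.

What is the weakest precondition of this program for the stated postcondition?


Working backward. After the program, the postcondition ((m + 1 >= p + 4 && 3*p + 8 >= 2*lim + 5) || m + 6 <= -7) <==> (!(3*u + 2*u - 5 < lim - 8 <==> lim + 2*m - 3 <= -5)) must hold; in canonical form it is ((m >= p + 3 && 3*p >= 2*lim - 3) || m <= -13) <==> (!(5*u < lim - 3 <==> lim + 2*m <= -2)).
Before m := 3*lim - 5: ((3*lim >= p + 8 && 3*p >= 2*lim - 3) || 3*lim <= -8) <==> (!(5*u < lim - 3 <==> 7*lim <= 8))
Before lim := lim - 8: ((3*lim >= p + 32 && 3*p >= 2*lim - 19) || 3*lim <= 16) <==> (!(5*u < lim - 11 <==> 7*lim <= 64))
Before p := 2*v + 3*v + 5: ((3*lim >= 5*v + 37 && 15*v >= 2*lim - 34) || 3*lim <= 16) <==> (!(5*u < lim - 11 <==> 7*lim <= 64))
Answer: WP = ((3*lim >= 5*v + 37 && 15*v >= 2*lim - 34) || 3*lim <= 16) <==> (!(5*u < lim - 11 <==> 7*lim <= 64))


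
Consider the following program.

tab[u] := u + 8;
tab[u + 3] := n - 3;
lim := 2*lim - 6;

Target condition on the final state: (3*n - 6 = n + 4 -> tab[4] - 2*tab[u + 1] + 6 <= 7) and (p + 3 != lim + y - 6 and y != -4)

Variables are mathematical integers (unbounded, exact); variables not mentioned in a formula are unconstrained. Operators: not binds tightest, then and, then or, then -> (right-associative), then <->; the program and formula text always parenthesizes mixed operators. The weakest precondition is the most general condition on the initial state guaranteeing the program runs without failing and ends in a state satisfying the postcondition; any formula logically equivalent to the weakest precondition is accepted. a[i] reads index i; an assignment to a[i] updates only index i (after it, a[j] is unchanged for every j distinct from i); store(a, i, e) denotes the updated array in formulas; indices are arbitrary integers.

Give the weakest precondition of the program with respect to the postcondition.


Working backward. After the program, the postcondition (3*n - 6 = n + 4 -> tab[4] - 2*tab[u + 1] + 6 <= 7) and (p + 3 != lim + y - 6 and y != -4) must hold; in canonical form it is (2*n = 10 -> tab[4] <= 2*tab[u + 1] + 1) and p != lim + y - 9 and y != -4.
Before lim := 2*lim - 6: (2*n = 10 -> tab[4] <= 2*tab[u + 1] + 1) and p != 2*lim + y - 15 and y != -4
Before tab[u + 3] := n - 3: (2*n = 10 -> store(tab, u + 3, n - 3)[4] <= 2*store(tab, u + 3, n - 3)[u + 1] + 1) and p != 2*lim + y - 15 and y != -4
Before tab[u] := u + 8: (2*n = 10 -> store(store(tab, u, u + 8), u + 3, n - 3)[4] <= 2*store(store(tab, u, u + 8), u + 3, n - 3)[u + 1] + 1) and p != 2*lim + y - 15 and y != -4
Answer: WP = (2*n = 10 -> store(store(tab, u, u + 8), u + 3, n - 3)[4] <= 2*store(store(tab, u, u + 8), u + 3, n - 3)[u + 1] + 1) and p != 2*lim + y - 15 and y != -4


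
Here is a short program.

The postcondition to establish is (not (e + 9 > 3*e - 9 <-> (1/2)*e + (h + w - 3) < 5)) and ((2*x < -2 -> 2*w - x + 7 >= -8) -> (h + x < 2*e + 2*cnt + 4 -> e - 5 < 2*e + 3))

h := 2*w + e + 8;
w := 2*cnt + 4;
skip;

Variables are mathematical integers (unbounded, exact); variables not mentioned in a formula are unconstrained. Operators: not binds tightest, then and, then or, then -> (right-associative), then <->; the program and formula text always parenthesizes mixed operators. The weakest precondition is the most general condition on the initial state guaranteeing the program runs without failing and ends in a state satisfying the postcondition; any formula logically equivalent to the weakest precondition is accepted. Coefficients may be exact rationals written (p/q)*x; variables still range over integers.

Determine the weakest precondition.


Working backward. After the program, the postcondition (not (e + 9 > 3*e - 9 <-> (1/2)*e + (h + w - 3) < 5)) and ((2*x < -2 -> 2*w - x + 7 >= -8) -> (h + x < 2*e + 2*cnt + 4 -> e - 5 < 2*e + 3)) must hold; in canonical form it is (not (2*e < 18 <-> (1/2)*e + h + w < 8)) and ((2*x < -2 -> 2*w >= x - 15) -> (h + x < 2*cnt + 2*e + 4 -> e > -8)).
Before skip: (not (2*e < 18 <-> (1/2)*e + h + w < 8)) and ((2*x < -2 -> 2*w >= x - 15) -> (h + x < 2*cnt + 2*e + 4 -> e > -8))
Before w := 2*cnt + 4: (not (2*e < 18 <-> 2*cnt + (1/2)*e + h < 4)) and ((2*x < -2 -> 4*cnt >= x - 23) -> (h + x < 2*cnt + 2*e + 4 -> e > -8))
Before h := 2*w + e + 8: (not (2*e < 18 <-> 2*cnt + (3/2)*e + 2*w < -4)) and ((2*x < -2 -> 4*cnt >= x - 23) -> (2*w + x < 2*cnt + e - 4 -> e > -8))
Answer: WP = (not (2*e < 18 <-> 2*cnt + (3/2)*e + 2*w < -4)) and ((2*x < -2 -> 4*cnt >= x - 23) -> (2*w + x < 2*cnt + e - 4 -> e > -8))


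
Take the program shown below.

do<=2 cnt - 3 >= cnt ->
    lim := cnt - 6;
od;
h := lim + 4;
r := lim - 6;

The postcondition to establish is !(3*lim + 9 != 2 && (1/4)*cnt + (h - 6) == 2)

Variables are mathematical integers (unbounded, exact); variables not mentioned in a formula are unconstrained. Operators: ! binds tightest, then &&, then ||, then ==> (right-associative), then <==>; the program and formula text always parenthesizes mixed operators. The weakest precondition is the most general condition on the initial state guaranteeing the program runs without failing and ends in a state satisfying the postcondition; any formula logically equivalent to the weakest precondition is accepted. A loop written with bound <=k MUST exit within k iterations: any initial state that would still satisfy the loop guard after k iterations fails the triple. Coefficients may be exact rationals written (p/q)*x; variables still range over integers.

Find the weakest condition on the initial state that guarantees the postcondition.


Working backward. After the program, the postcondition !(3*lim + 9 != 2 && (1/4)*cnt + (h - 6) == 2) must hold; in canonical form it is !(3*lim != -7 && (1/4)*cnt + h == 8).
Before r := lim - 6: !(3*lim != -7 && (1/4)*cnt + h == 8)
Before h := lim + 4: !(3*lim != -7 && (1/4)*cnt + lim == 4)
Before the loop (bound <=2), unroll the exhaustion recursion (WP_0 = exit-now case; WP_j = one more guarded iteration, up to j = 2):
  WP_0: !(3*lim != -7 && (1/4)*cnt + lim == 4)
  WP_1: !(3*lim != -7 && (1/4)*cnt + lim == 4)
  WP_2: !(3*lim != -7 && (1/4)*cnt + lim == 4)
So before the loop: !(3*lim != -7 && (1/4)*cnt + lim == 4)
Answer: WP = !(3*lim != -7 && (1/4)*cnt + lim == 4)


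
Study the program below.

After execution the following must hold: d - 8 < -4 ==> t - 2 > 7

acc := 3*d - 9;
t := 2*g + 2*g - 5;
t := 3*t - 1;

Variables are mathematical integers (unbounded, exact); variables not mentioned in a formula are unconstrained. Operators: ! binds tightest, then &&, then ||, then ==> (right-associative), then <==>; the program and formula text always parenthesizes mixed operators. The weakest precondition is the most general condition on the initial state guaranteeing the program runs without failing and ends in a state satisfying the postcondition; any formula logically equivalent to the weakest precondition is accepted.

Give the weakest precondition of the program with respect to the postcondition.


Working backward. After the program, the postcondition d - 8 < -4 ==> t - 2 > 7 must hold; in canonical form it is d < 4 ==> t > 9.
Before t := 3*t - 1: d < 4 ==> 3*t > 10
Before t := 2*g + 2*g - 5: d < 4 ==> 12*g > 25
Before acc := 3*d - 9: d < 4 ==> 12*g > 25
Answer: WP = d < 4 ==> 12*g > 25


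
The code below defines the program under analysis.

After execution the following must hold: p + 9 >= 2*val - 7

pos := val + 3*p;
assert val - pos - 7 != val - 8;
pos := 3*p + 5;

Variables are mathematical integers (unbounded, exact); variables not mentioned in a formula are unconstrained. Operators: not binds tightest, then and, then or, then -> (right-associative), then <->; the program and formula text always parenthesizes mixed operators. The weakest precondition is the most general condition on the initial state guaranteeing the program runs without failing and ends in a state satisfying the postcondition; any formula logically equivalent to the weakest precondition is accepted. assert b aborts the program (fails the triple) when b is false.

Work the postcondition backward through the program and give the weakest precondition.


Working backward. After the program, the postcondition p + 9 >= 2*val - 7 must hold; in canonical form it is p >= 2*val - 16.
Before pos := 3*p + 5: p >= 2*val - 16
Before assert val - pos - 7 != val - 8: pos != 1 and p >= 2*val - 16
Before pos := val + 3*p: 3*p + val != 1 and p >= 2*val - 16
Answer: WP = 3*p + val != 1 and p >= 2*val - 16


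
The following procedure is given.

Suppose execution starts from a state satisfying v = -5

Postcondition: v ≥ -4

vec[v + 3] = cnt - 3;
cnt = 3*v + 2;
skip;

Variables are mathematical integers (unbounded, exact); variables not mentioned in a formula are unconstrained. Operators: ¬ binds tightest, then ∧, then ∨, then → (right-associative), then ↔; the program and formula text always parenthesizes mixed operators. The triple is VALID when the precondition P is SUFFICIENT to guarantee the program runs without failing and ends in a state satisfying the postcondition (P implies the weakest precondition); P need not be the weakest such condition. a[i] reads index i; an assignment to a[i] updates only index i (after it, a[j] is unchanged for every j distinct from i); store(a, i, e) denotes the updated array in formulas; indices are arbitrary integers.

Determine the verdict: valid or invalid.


Working backward. After the program, v ≥ -4 must hold.
Before skip: v ≥ -4
Before cnt := 3*v + 2: v ≥ -4
Before vec[v + 3] := cnt - 3: v ≥ -4
The weakest precondition is v ≥ -4.
Check whether v = -5 implies it.
Countermodel: at the initial state v = -5, the precondition holds but the weakest precondition fails.
Answer: invalid


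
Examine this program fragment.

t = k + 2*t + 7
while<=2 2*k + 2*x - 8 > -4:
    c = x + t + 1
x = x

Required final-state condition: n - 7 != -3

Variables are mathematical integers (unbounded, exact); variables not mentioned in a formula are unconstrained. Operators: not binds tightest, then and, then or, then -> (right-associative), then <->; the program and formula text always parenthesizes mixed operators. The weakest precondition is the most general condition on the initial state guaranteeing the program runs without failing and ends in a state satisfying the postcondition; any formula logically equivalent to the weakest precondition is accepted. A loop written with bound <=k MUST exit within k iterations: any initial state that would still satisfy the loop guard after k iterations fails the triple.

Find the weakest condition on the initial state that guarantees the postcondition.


Working backward. After the program, the postcondition n - 7 != -3 must hold; in canonical form it is n != 4.
Before x := x: n != 4
Before the loop (bound <=2), unroll the exhaustion recursion (WP_0 = exit-now case; WP_j = one more guarded iteration, up to j = 2):
  WP_0: (not (2*k + 2*x > 4)) and n != 4
  WP_1: (2*k + 2*x > 4 -> ((not (2*k + 2*x > 4)) and n != 4)) and ((not (2*k + 2*x > 4)) -> n != 4)
  WP_2: (2*k + 2*x > 4 -> ((2*k + 2*x > 4 -> ((not (2*k + 2*x > 4)) and n != 4)) and ((not (2*k + 2*x > 4)) -> n != 4))) and ((not (2*k + 2*x > 4)) -> n != 4)
So before the loop: (2*k + 2*x > 4 -> ((2*k + 2*x > 4 -> ((not (2*k + 2*x > 4)) and n != 4)) and ((not (2*k + 2*x > 4)) -> n != 4))) and ((not (2*k + 2*x > 4)) -> n != 4)
Before t := k + 2*t + 7: (2*k + 2*x > 4 -> ((2*k + 2*x > 4 -> ((not (2*k + 2*x > 4)) and n != 4)) and ((not (2*k + 2*x > 4)) -> n != 4))) and ((not (2*k + 2*x > 4)) -> n != 4)
Answer: WP = (2*k + 2*x > 4 -> ((2*k + 2*x > 4 -> ((not (2*k + 2*x > 4)) and n != 4)) and ((not (2*k + 2*x > 4)) -> n != 4))) and ((not (2*k + 2*x > 4)) -> n != 4)


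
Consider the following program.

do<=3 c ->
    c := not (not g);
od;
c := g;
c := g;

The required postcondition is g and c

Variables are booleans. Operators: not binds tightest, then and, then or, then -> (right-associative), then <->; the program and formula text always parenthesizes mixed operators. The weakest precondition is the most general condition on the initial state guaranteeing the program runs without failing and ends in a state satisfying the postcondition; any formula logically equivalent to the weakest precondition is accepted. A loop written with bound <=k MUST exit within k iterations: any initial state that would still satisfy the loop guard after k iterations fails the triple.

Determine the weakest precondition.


Working backward. After the program, g and c must hold.
Before c := g: g
Before c := g: g
Before the loop (bound <=3), unroll the exhaustion recursion (WP_0 = exit-now case; WP_j = one more guarded iteration, up to j = 3):
  WP_0: (not c) and g
  WP_1: (not c) and ((not c) -> g)
  WP_2: (c -> ((not g) and ((not g) -> g))) and ((not c) -> g)
  WP_3: (c -> ((g -> ((not g) and ((not g) -> g))) and ((not g) -> g))) and ((not c) -> g)
So before the loop: (c -> ((g -> ((not g) and ((not g) -> g))) and ((not g) -> g))) and ((not c) -> g)
Answer: WP = (c -> ((g -> ((not g) and ((not g) -> g))) and ((not g) -> g))) and ((not c) -> g)


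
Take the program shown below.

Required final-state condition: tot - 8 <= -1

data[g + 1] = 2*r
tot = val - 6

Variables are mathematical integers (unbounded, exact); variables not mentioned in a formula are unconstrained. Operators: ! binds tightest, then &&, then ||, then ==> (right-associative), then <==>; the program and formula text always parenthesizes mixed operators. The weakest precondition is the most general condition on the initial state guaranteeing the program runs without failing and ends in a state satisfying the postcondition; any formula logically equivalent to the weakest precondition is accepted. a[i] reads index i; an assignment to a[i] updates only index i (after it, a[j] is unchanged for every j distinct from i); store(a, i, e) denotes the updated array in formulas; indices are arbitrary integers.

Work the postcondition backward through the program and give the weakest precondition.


Working backward. After the program, the postcondition tot - 8 <= -1 must hold; in canonical form it is tot <= 7.
Before tot := val - 6: val <= 13
Before data[g + 1] := 2*r: val <= 13
Answer: WP = val <= 13


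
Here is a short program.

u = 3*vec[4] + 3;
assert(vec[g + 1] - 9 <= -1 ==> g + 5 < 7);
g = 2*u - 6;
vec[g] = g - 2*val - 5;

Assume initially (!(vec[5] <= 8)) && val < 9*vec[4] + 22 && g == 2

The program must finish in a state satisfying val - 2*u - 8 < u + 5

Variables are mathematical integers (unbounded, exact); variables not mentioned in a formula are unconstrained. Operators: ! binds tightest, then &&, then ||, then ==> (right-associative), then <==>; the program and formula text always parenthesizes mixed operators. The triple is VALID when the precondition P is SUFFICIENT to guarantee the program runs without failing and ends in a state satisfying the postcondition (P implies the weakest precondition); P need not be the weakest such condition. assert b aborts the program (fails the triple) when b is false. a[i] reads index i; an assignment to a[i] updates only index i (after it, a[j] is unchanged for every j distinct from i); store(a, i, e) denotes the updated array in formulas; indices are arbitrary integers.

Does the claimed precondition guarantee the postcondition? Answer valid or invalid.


Working backward. After the program, the postcondition val - 2*u - 8 < u + 5 must hold; in canonical form it is val < 3*u + 13.
Before vec[g] := g - 2*val - 5: val < 3*u + 13
Before g := 2*u - 6: val < 3*u + 13
Before assert vec[g + 1] - 9 <= -1 ==> g + 5 < 7: (vec[g + 1] <= 8 ==> g < 2) && val < 3*u + 13
Before u := 3*vec[4] + 3: (vec[g + 1] <= 8 ==> g < 2) && val < 9*vec[4] + 22
The weakest precondition is (vec[g + 1] <= 8 ==> g < 2) && val < 9*vec[4] + 22.
Check whether (!(vec[5] <= 8)) && val < 9*vec[4] + 22 && g == 2 implies it.
Countermodel: at the initial state g = 2, val = 21, vec = {[3] = 0, [4] = 0, [5] = 9, elsewhere 0}, the precondition holds but the weakest precondition fails.
Answer: invalid


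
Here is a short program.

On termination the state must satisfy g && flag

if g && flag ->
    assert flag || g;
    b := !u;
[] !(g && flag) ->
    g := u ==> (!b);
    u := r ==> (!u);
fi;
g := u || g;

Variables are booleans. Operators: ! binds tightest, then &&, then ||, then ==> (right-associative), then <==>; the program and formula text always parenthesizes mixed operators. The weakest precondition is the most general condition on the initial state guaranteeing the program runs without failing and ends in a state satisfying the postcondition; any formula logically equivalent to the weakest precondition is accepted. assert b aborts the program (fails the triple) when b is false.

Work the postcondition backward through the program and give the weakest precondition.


Working backward. After the program, g && flag must hold.
Before g := u || g: (u || g) && flag
Then branch requires (flag || g) && (u || g) && flag; else branch requires ((r ==> (!u)) || (u ==> (!b))) && flag.
Before the if: ((g && flag) ==> ((flag || g) && (u || g) && flag)) && ((!(g && flag)) ==> (((r ==> (!u)) || (u ==> (!b))) && flag))
Answer: WP = ((g && flag) ==> ((flag || g) && (u || g) && flag)) && ((!(g && flag)) ==> (((r ==> (!u)) || (u ==> (!b))) && flag))


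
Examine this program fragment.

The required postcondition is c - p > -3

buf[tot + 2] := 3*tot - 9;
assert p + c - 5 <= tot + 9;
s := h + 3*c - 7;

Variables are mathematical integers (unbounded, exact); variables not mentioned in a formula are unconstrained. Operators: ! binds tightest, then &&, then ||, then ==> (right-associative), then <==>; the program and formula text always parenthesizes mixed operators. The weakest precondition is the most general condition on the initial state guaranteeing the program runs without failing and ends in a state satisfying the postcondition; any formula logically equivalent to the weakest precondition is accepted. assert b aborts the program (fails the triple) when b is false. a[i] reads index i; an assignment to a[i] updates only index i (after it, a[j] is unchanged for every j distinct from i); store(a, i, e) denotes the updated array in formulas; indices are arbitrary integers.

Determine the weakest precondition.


Working backward. After the program, the postcondition c - p > -3 must hold; in canonical form it is c > p - 3.
Before s := h + 3*c - 7: c > p - 3
Before assert p + c - 5 <= tot + 9: c + p <= tot + 14 && c > p - 3
Before buf[tot + 2] := 3*tot - 9: c + p <= tot + 14 && c > p - 3
Answer: WP = c + p <= tot + 14 && c > p - 3


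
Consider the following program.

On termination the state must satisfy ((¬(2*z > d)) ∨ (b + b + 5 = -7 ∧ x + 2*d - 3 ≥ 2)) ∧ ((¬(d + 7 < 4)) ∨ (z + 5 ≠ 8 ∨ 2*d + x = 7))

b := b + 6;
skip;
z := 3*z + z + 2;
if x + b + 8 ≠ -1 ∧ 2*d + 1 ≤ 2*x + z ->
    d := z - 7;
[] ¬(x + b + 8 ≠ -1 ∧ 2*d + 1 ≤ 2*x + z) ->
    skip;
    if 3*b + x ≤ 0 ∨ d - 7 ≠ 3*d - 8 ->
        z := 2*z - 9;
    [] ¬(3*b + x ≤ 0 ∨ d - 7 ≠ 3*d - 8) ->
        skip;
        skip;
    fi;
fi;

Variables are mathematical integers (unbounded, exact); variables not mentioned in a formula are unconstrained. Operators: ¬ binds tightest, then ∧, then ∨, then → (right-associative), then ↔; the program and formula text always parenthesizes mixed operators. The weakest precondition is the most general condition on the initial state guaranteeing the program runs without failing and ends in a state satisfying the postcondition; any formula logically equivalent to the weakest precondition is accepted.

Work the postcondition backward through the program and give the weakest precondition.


Working backward. After the program, the postcondition ((¬(2*z > d)) ∨ (b + b + 5 = -7 ∧ x + 2*d - 3 ≥ 2)) ∧ ((¬(d + 7 < 4)) ∨ (z + 5 ≠ 8 ∨ 2*d + x = 7)) must hold; in canonical form it is ((¬(2*z > d)) ∨ (2*b = -12 ∧ 2*d + x ≥ 5)) ∧ ((¬(d < -3)) ∨ z ≠ 3 ∨ 2*d + x = 7).
Then branch requires ((¬(z > -7)) ∨ (2*b = -12 ∧ x + 2*z ≥ 19)) ∧ ((¬(z < 4)) ∨ z ≠ 3 ∨ x + 2*z = 21); else branch requires ((3*b + x ≤ 0 ∨ 2*d ≠ 1) → (((¬(4*z > d + 18)) ∨ (2*b = -12 ∧ 2*d + x ≥ 5)) ∧ ((¬(d < -3)) ∨ 2*z ≠ 12 ∨ 2*d + x = 7))) ∧ ((¬(3*b + x ≤ 0 ∨ 2*d ≠ 1)) → (((¬(2*z > d)) ∨ (2*b = -12 ∧ 2*d + x ≥ 5)) ∧ ((¬(d < -3)) ∨ z ≠ 3 ∨ 2*d + x = 7))).
Before the if: ((b + x ≠ -9 ∧ 2*d ≤ 2*x + z - 1) → (((¬(z > -7)) ∨ (2*b = -12 ∧ x + 2*z ≥ 19)) ∧ ((¬(z < 4)) ∨ z ≠ 3 ∨ x + 2*z = 21))) ∧ ((¬(b + x ≠ -9 ∧ 2*d ≤ 2*x + z - 1)) → (((3*b + x ≤ 0 ∨ 2*d ≠ 1) → (((¬(4*z > d + 18)) ∨ (2*b = -12 ∧ 2*d + x ≥ 5)) ∧ ((¬(d < -3)) ∨ 2*z ≠ 12 ∨ 2*d + x = 7))) ∧ ((¬(3*b + x ≤ 0 ∨ 2*d ≠ 1)) → (((¬(2*z > d)) ∨ (2*b = -12 ∧ 2*d + x ≥ 5)) ∧ ((¬(d < -3)) ∨ z ≠ 3 ∨ 2*d + x = 7)))))
Before z := 3*z + z + 2: ((b + x ≠ -9 ∧ 2*d ≤ 2*x + 4*z + 1) → (((¬(4*z > -9)) ∨ (2*b = -12 ∧ x + 8*z ≥ 15)) ∧ ((¬(4*z < 2)) ∨ 4*z ≠ 1 ∨ x + 8*z = 17))) ∧ ((¬(b + x ≠ -9 ∧ 2*d ≤ 2*x + 4*z + 1)) → (((3*b + x ≤ 0 ∨ 2*d ≠ 1) → (((¬(16*z > d + 10)) ∨ (2*b = -12 ∧ 2*d + x ≥ 5)) ∧ ((¬(d < -3)) ∨ 8*z ≠ 8 ∨ 2*d + x = 7))) ∧ ((¬(3*b + x ≤ 0 ∨ 2*d ≠ 1)) → (((¬(8*z > d - 4)) ∨ (2*b = -12 ∧ 2*d + x ≥ 5)) ∧ ((¬(d < -3)) ∨ 4*z ≠ 1 ∨ 2*d + x = 7)))))
Before skip: ((b + x ≠ -9 ∧ 2*d ≤ 2*x + 4*z + 1) → (((¬(4*z > -9)) ∨ (2*b = -12 ∧ x + 8*z ≥ 15)) ∧ ((¬(4*z < 2)) ∨ 4*z ≠ 1 ∨ x + 8*z = 17))) ∧ ((¬(b + x ≠ -9 ∧ 2*d ≤ 2*x + 4*z + 1)) → (((3*b + x ≤ 0 ∨ 2*d ≠ 1) → (((¬(16*z > d + 10)) ∨ (2*b = -12 ∧ 2*d + x ≥ 5)) ∧ ((¬(d < -3)) ∨ 8*z ≠ 8 ∨ 2*d + x = 7))) ∧ ((¬(3*b + x ≤ 0 ∨ 2*d ≠ 1)) → (((¬(8*z > d - 4)) ∨ (2*b = -12 ∧ 2*d + x ≥ 5)) ∧ ((¬(d < -3)) ∨ 4*z ≠ 1 ∨ 2*d + x = 7)))))
Before b := b + 6: ((b + x ≠ -15 ∧ 2*d ≤ 2*x + 4*z + 1) → (((¬(4*z > -9)) ∨ (2*b = -24 ∧ x + 8*z ≥ 15)) ∧ ((¬(4*z < 2)) ∨ 4*z ≠ 1 ∨ x + 8*z = 17))) ∧ ((¬(b + x ≠ -15 ∧ 2*d ≤ 2*x + 4*z + 1)) → (((3*b + x ≤ -18 ∨ 2*d ≠ 1) → (((¬(16*z > d + 10)) ∨ (2*b = -24 ∧ 2*d + x ≥ 5)) ∧ ((¬(d < -3)) ∨ 8*z ≠ 8 ∨ 2*d + x = 7))) ∧ ((¬(3*b + x ≤ -18 ∨ 2*d ≠ 1)) → (((¬(8*z > d - 4)) ∨ (2*b = -24 ∧ 2*d + x ≥ 5)) ∧ ((¬(d < -3)) ∨ 4*z ≠ 1 ∨ 2*d + x = 7)))))
Answer: WP = ((b + x ≠ -15 ∧ 2*d ≤ 2*x + 4*z + 1) → (((¬(4*z > -9)) ∨ (2*b = -24 ∧ x + 8*z ≥ 15)) ∧ ((¬(4*z < 2)) ∨ 4*z ≠ 1 ∨ x + 8*z = 17))) ∧ ((¬(b + x ≠ -15 ∧ 2*d ≤ 2*x + 4*z + 1)) → (((3*b + x ≤ -18 ∨ 2*d ≠ 1) → (((¬(16*z > d + 10)) ∨ (2*b = -24 ∧ 2*d + x ≥ 5)) ∧ ((¬(d < -3)) ∨ 8*z ≠ 8 ∨ 2*d + x = 7))) ∧ ((¬(3*b + x ≤ -18 ∨ 2*d ≠ 1)) → (((¬(8*z > d - 4)) ∨ (2*b = -24 ∧ 2*d + x ≥ 5)) ∧ ((¬(d < -3)) ∨ 4*z ≠ 1 ∨ 2*d + x = 7)))))
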